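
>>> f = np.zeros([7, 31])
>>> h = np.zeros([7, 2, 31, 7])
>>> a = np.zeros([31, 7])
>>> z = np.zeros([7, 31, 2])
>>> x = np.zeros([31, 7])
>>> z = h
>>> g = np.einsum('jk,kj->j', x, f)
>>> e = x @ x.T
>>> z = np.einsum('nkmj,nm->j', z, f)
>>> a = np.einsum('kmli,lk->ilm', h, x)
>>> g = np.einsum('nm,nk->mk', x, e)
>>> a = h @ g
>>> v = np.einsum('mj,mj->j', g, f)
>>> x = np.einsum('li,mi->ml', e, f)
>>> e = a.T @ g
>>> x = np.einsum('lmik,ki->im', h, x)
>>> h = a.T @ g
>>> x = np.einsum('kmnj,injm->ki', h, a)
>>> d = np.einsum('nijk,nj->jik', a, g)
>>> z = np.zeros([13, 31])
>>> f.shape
(7, 31)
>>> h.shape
(31, 31, 2, 31)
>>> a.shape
(7, 2, 31, 31)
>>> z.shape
(13, 31)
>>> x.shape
(31, 7)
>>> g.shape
(7, 31)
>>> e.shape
(31, 31, 2, 31)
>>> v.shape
(31,)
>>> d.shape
(31, 2, 31)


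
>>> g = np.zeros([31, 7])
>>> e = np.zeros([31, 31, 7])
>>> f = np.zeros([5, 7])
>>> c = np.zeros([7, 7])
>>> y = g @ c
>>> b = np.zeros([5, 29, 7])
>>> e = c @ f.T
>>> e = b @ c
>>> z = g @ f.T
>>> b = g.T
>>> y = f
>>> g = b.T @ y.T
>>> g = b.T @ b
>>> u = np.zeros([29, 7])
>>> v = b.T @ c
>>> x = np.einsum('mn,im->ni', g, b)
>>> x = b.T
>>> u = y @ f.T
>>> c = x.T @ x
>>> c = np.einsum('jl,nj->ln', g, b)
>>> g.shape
(31, 31)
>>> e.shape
(5, 29, 7)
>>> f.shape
(5, 7)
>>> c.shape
(31, 7)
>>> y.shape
(5, 7)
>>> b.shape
(7, 31)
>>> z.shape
(31, 5)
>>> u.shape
(5, 5)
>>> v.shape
(31, 7)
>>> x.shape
(31, 7)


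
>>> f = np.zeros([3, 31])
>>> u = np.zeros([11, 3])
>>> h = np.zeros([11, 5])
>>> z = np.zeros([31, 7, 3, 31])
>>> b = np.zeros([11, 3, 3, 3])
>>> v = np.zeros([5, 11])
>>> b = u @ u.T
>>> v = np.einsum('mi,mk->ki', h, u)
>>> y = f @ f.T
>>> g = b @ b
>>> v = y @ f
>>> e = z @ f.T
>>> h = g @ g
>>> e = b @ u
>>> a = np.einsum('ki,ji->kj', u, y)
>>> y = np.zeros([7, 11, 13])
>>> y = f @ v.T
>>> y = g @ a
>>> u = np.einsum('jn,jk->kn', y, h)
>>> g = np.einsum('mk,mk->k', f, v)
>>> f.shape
(3, 31)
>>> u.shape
(11, 3)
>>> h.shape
(11, 11)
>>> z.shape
(31, 7, 3, 31)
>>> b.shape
(11, 11)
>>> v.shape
(3, 31)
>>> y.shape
(11, 3)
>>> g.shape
(31,)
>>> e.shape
(11, 3)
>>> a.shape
(11, 3)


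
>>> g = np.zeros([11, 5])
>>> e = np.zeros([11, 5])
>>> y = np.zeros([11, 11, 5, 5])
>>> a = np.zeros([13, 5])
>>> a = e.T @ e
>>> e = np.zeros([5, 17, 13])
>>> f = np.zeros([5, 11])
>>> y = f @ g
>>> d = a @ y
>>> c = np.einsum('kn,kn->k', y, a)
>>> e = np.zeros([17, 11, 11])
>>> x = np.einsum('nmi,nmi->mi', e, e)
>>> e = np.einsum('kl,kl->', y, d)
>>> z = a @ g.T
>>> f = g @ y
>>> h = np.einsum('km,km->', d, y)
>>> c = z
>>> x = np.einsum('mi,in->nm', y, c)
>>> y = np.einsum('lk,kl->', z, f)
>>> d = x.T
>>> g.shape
(11, 5)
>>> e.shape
()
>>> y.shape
()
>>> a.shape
(5, 5)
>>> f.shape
(11, 5)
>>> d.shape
(5, 11)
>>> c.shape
(5, 11)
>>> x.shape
(11, 5)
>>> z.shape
(5, 11)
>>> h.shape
()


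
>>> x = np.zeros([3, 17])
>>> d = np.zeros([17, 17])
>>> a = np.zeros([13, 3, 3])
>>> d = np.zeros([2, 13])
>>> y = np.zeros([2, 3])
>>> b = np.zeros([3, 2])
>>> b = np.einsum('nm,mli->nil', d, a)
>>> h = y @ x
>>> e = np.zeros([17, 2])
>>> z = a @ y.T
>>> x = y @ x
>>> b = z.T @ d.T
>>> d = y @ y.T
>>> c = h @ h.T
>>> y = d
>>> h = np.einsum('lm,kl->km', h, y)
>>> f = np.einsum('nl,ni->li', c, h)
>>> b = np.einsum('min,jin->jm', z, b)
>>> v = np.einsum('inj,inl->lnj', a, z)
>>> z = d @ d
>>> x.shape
(2, 17)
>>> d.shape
(2, 2)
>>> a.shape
(13, 3, 3)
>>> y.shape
(2, 2)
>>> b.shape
(2, 13)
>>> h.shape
(2, 17)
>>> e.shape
(17, 2)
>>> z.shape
(2, 2)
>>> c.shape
(2, 2)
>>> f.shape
(2, 17)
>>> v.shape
(2, 3, 3)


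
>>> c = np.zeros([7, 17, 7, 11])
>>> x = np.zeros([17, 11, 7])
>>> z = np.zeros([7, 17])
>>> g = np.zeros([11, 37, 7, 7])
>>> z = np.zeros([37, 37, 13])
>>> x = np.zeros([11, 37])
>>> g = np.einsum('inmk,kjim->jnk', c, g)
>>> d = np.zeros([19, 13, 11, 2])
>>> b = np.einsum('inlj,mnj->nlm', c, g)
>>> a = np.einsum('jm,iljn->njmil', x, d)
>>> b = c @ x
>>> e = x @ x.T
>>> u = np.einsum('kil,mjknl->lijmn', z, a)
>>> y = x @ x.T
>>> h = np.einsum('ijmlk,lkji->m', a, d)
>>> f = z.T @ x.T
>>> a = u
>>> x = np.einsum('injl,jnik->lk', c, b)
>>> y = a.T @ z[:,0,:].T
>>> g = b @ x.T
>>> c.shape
(7, 17, 7, 11)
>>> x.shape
(11, 37)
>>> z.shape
(37, 37, 13)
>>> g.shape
(7, 17, 7, 11)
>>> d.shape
(19, 13, 11, 2)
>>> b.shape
(7, 17, 7, 37)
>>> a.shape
(13, 37, 11, 2, 19)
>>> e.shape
(11, 11)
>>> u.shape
(13, 37, 11, 2, 19)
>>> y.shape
(19, 2, 11, 37, 37)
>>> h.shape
(37,)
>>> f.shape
(13, 37, 11)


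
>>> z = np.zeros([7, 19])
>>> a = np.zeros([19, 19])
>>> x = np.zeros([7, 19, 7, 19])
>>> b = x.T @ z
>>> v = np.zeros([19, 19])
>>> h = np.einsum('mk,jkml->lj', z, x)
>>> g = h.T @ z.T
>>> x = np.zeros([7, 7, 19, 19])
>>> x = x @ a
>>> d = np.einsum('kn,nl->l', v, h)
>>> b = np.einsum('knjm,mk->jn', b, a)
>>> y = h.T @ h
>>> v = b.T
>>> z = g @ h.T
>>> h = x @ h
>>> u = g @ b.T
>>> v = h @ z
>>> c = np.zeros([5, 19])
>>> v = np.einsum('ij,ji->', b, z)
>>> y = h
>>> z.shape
(7, 19)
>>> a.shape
(19, 19)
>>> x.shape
(7, 7, 19, 19)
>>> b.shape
(19, 7)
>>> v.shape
()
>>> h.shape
(7, 7, 19, 7)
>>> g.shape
(7, 7)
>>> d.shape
(7,)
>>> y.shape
(7, 7, 19, 7)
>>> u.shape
(7, 19)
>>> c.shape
(5, 19)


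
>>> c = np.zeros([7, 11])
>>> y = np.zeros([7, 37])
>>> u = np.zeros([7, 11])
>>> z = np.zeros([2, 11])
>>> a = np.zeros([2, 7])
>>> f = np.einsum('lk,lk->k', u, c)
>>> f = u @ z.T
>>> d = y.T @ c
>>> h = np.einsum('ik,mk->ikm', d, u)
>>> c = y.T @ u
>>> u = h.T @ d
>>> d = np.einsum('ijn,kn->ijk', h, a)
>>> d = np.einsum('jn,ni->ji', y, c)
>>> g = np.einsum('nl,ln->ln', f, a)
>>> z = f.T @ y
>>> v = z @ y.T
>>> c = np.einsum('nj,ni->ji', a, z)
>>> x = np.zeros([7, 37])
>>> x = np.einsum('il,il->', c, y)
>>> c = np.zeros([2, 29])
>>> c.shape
(2, 29)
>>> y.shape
(7, 37)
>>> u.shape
(7, 11, 11)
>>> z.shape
(2, 37)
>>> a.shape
(2, 7)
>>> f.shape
(7, 2)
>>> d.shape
(7, 11)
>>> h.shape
(37, 11, 7)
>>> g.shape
(2, 7)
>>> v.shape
(2, 7)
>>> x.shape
()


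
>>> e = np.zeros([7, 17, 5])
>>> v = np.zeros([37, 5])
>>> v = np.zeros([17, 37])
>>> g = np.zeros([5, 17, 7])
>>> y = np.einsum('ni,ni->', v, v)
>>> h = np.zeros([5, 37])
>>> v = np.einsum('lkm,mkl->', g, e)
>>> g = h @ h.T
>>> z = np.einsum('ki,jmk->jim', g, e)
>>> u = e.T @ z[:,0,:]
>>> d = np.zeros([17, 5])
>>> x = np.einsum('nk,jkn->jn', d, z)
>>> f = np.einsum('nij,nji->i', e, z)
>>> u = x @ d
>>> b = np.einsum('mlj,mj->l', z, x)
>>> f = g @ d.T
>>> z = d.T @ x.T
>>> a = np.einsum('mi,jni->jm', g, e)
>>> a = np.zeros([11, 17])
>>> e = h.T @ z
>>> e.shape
(37, 7)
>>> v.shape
()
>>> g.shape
(5, 5)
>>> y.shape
()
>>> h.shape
(5, 37)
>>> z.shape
(5, 7)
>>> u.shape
(7, 5)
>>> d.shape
(17, 5)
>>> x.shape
(7, 17)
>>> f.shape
(5, 17)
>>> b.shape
(5,)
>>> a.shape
(11, 17)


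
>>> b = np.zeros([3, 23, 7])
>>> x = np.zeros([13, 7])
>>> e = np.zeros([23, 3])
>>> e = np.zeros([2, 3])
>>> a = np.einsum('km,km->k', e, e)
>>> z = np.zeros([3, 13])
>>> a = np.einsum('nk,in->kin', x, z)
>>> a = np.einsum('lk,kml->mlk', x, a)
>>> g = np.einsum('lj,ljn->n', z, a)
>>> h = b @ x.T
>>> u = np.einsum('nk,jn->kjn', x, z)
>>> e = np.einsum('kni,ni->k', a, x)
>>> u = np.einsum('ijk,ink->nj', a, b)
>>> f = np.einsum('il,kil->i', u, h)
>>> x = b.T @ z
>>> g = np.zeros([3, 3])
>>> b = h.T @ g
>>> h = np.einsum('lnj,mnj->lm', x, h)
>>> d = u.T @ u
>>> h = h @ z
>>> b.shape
(13, 23, 3)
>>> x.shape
(7, 23, 13)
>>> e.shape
(3,)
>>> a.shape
(3, 13, 7)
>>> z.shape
(3, 13)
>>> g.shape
(3, 3)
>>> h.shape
(7, 13)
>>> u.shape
(23, 13)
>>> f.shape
(23,)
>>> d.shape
(13, 13)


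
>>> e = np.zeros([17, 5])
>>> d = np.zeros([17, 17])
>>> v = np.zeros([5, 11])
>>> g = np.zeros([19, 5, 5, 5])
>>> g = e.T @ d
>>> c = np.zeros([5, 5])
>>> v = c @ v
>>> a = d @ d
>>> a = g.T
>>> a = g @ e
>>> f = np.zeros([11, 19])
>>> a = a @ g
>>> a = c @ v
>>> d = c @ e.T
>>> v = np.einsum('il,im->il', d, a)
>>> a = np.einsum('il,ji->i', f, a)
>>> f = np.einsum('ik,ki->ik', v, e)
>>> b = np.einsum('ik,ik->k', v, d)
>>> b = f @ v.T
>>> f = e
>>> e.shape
(17, 5)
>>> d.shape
(5, 17)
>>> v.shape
(5, 17)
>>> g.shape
(5, 17)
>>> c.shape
(5, 5)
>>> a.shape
(11,)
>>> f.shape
(17, 5)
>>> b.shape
(5, 5)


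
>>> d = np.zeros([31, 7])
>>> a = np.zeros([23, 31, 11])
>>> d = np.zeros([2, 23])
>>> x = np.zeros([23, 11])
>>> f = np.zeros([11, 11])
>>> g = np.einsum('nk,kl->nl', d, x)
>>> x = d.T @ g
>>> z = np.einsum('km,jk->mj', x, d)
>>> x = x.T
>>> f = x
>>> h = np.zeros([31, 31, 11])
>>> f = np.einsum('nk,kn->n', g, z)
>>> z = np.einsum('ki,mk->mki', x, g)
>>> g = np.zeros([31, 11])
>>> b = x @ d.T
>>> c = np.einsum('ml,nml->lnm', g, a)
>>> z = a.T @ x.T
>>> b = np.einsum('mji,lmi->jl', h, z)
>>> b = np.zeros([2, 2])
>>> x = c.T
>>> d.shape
(2, 23)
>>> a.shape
(23, 31, 11)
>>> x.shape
(31, 23, 11)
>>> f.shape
(2,)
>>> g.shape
(31, 11)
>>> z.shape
(11, 31, 11)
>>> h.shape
(31, 31, 11)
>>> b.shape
(2, 2)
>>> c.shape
(11, 23, 31)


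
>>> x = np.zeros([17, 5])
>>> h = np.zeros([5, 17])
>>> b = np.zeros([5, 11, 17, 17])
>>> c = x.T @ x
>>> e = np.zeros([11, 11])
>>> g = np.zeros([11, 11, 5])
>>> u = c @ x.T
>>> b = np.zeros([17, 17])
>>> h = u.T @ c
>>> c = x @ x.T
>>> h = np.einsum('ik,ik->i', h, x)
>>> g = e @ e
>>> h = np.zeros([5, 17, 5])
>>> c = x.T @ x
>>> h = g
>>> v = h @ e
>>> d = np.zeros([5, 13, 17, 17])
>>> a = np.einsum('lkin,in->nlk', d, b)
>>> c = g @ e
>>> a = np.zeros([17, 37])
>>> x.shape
(17, 5)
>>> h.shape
(11, 11)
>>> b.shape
(17, 17)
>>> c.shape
(11, 11)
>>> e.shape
(11, 11)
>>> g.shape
(11, 11)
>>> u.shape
(5, 17)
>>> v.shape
(11, 11)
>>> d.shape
(5, 13, 17, 17)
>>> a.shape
(17, 37)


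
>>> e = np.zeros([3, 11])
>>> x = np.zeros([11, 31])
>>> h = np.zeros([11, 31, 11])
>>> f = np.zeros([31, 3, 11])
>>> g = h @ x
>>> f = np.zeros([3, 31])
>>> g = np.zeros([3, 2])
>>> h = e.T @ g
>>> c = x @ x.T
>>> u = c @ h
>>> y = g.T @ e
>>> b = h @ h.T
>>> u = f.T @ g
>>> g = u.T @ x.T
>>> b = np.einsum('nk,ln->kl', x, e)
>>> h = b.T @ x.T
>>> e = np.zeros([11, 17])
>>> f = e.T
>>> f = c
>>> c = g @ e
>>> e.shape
(11, 17)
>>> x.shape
(11, 31)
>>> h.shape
(3, 11)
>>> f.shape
(11, 11)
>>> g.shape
(2, 11)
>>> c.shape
(2, 17)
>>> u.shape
(31, 2)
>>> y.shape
(2, 11)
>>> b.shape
(31, 3)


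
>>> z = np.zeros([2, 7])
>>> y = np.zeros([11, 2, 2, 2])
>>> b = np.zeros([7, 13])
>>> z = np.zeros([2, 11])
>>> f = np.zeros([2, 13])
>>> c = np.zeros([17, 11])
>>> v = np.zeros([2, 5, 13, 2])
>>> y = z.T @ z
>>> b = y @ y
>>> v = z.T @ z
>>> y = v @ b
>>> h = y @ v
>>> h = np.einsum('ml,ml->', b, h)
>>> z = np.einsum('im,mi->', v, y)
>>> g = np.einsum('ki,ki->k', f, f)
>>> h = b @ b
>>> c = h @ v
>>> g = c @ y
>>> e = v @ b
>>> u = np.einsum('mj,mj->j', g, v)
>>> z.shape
()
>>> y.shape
(11, 11)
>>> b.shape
(11, 11)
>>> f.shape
(2, 13)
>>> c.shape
(11, 11)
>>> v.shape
(11, 11)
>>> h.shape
(11, 11)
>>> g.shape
(11, 11)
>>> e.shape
(11, 11)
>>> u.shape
(11,)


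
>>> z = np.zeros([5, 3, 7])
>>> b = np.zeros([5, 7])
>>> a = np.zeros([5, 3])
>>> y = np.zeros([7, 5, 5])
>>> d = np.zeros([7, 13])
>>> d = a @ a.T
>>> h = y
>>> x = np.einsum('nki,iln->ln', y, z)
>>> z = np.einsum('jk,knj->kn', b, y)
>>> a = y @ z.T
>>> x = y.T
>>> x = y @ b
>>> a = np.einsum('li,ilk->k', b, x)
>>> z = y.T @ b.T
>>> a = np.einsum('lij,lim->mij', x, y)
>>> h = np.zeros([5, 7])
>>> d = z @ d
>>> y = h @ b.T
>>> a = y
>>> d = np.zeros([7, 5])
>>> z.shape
(5, 5, 5)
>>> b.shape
(5, 7)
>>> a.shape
(5, 5)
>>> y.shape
(5, 5)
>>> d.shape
(7, 5)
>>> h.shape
(5, 7)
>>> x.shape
(7, 5, 7)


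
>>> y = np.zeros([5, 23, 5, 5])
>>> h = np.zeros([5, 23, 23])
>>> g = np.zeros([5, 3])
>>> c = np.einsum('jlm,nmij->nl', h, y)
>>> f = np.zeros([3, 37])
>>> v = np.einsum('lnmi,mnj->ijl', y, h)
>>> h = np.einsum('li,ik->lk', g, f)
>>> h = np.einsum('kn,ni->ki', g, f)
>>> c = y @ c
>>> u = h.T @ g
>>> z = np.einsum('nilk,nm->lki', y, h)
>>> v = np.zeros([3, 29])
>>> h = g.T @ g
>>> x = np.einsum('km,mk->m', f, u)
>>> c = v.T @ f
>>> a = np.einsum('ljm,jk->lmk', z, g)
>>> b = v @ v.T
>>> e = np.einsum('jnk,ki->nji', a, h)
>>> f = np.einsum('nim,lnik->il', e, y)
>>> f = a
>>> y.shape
(5, 23, 5, 5)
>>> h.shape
(3, 3)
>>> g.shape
(5, 3)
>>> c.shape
(29, 37)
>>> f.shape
(5, 23, 3)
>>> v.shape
(3, 29)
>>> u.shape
(37, 3)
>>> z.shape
(5, 5, 23)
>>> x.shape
(37,)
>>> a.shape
(5, 23, 3)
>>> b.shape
(3, 3)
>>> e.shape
(23, 5, 3)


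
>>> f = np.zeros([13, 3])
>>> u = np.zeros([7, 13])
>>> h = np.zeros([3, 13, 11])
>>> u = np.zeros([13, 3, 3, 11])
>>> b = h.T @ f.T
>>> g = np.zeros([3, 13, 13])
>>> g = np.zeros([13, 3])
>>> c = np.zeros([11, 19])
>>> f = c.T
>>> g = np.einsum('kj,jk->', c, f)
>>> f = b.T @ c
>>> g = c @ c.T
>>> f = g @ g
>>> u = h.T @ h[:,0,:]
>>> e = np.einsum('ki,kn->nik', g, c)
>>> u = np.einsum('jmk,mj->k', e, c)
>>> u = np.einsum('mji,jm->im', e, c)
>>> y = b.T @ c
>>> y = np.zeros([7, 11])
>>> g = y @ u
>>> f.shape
(11, 11)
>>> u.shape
(11, 19)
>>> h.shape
(3, 13, 11)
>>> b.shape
(11, 13, 13)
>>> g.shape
(7, 19)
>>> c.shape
(11, 19)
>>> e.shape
(19, 11, 11)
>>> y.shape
(7, 11)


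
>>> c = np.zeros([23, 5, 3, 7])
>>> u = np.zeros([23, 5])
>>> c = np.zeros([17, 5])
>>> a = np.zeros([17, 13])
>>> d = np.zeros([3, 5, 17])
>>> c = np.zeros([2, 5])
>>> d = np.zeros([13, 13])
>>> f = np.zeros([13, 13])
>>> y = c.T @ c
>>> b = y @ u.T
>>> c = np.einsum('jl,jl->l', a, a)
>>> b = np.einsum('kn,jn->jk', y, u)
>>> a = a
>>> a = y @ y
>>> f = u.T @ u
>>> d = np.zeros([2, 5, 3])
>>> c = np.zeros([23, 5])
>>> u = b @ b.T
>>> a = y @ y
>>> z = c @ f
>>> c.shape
(23, 5)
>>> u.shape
(23, 23)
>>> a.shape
(5, 5)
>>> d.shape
(2, 5, 3)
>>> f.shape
(5, 5)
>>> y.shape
(5, 5)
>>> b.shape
(23, 5)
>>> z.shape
(23, 5)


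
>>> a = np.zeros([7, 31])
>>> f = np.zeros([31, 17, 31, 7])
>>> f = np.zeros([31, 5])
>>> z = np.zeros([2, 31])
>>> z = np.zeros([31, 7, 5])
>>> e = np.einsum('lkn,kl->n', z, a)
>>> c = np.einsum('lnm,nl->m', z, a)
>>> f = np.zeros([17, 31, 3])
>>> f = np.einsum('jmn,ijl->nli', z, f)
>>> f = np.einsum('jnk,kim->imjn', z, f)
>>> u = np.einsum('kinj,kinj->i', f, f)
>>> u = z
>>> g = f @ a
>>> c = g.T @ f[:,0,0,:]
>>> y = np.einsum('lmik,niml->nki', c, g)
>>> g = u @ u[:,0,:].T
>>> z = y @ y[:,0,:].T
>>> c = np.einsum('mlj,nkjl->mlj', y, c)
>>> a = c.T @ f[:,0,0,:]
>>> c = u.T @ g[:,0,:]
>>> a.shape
(17, 7, 7)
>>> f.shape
(3, 17, 31, 7)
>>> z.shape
(3, 7, 3)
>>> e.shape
(5,)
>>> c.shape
(5, 7, 31)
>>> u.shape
(31, 7, 5)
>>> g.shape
(31, 7, 31)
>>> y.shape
(3, 7, 17)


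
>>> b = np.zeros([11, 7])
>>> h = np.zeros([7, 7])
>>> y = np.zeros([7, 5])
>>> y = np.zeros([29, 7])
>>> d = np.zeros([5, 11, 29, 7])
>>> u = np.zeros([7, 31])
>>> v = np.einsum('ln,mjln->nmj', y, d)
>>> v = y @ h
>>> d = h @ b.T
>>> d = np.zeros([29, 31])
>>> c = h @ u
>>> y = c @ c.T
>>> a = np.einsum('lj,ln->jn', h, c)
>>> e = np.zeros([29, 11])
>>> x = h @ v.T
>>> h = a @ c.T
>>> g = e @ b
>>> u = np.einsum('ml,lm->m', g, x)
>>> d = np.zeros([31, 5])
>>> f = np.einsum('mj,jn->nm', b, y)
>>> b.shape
(11, 7)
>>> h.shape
(7, 7)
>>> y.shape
(7, 7)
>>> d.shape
(31, 5)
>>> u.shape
(29,)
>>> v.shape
(29, 7)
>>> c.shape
(7, 31)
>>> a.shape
(7, 31)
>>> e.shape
(29, 11)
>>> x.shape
(7, 29)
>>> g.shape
(29, 7)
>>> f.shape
(7, 11)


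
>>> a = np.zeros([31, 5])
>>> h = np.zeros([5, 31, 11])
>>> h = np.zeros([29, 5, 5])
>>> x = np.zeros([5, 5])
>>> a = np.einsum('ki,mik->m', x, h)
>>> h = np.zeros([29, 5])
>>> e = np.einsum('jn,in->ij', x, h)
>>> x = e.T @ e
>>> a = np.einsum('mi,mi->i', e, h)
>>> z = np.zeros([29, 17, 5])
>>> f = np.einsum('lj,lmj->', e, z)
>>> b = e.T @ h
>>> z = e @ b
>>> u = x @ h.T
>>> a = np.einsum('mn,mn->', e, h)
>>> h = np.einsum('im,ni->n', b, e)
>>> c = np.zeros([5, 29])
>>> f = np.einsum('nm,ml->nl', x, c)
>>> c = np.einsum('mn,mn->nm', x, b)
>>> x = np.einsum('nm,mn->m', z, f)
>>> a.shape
()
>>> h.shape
(29,)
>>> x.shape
(5,)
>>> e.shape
(29, 5)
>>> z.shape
(29, 5)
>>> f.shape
(5, 29)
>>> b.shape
(5, 5)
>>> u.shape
(5, 29)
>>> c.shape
(5, 5)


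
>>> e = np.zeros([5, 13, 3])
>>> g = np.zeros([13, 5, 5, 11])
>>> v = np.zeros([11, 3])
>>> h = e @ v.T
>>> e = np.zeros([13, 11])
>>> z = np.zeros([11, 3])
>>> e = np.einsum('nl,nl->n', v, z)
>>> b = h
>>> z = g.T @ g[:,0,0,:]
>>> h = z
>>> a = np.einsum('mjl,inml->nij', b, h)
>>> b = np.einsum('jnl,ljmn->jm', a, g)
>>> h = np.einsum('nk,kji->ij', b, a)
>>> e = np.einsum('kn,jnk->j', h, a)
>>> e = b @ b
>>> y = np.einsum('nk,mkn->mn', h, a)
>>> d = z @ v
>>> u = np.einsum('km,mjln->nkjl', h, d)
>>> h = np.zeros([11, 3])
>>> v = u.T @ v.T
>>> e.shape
(5, 5)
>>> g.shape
(13, 5, 5, 11)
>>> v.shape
(5, 5, 13, 11)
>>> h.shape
(11, 3)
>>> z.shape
(11, 5, 5, 11)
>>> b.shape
(5, 5)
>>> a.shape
(5, 11, 13)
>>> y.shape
(5, 13)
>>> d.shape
(11, 5, 5, 3)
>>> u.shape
(3, 13, 5, 5)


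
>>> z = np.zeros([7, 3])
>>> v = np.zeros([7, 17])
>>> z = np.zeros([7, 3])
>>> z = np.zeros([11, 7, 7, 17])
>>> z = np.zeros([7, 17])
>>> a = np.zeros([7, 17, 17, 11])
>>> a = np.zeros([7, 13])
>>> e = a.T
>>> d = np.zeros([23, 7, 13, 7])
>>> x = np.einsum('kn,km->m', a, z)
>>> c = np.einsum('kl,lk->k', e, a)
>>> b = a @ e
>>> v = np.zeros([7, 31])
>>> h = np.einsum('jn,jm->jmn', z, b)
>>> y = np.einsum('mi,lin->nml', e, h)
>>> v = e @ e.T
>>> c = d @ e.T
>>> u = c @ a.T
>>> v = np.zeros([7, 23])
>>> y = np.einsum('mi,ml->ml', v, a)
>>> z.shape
(7, 17)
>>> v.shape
(7, 23)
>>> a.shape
(7, 13)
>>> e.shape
(13, 7)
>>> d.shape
(23, 7, 13, 7)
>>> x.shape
(17,)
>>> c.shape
(23, 7, 13, 13)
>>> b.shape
(7, 7)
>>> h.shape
(7, 7, 17)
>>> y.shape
(7, 13)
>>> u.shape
(23, 7, 13, 7)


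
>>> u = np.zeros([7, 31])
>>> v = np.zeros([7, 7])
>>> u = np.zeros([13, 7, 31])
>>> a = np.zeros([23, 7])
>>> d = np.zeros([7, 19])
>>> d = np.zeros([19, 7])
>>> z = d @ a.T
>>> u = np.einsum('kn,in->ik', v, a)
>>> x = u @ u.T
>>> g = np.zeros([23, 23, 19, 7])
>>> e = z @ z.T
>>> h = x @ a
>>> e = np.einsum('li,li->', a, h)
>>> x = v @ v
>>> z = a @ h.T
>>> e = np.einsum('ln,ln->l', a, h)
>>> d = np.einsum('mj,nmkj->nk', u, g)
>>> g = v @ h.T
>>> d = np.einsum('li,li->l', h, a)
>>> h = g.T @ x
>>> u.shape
(23, 7)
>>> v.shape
(7, 7)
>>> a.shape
(23, 7)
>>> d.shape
(23,)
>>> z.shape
(23, 23)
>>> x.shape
(7, 7)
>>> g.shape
(7, 23)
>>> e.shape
(23,)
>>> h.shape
(23, 7)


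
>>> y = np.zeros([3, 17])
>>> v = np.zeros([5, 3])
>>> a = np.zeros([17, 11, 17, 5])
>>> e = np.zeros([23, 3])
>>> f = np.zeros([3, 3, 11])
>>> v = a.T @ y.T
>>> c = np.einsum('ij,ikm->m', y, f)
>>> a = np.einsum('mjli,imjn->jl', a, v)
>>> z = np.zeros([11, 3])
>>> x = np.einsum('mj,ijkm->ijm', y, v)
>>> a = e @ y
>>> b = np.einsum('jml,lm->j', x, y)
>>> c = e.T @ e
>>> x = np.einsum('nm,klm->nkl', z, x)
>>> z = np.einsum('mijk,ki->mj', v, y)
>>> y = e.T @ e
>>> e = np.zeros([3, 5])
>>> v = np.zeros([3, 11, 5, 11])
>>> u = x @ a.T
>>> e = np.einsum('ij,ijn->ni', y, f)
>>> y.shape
(3, 3)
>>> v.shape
(3, 11, 5, 11)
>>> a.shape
(23, 17)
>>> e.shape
(11, 3)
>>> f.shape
(3, 3, 11)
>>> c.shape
(3, 3)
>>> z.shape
(5, 11)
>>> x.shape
(11, 5, 17)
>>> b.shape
(5,)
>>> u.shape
(11, 5, 23)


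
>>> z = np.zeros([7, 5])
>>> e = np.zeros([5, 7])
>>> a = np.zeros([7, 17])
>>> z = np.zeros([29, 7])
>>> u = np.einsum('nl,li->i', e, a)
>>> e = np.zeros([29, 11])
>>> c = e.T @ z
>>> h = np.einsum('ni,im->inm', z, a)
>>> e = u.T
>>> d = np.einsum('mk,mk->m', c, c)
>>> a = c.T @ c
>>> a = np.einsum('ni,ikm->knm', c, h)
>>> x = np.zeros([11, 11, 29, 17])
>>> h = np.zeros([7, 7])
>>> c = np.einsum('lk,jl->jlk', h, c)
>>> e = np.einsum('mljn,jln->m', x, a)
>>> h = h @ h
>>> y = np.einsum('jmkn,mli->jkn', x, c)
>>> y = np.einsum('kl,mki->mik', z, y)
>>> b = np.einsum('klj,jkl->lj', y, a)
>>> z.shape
(29, 7)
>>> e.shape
(11,)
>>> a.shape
(29, 11, 17)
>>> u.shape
(17,)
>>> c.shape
(11, 7, 7)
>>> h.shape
(7, 7)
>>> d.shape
(11,)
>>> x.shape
(11, 11, 29, 17)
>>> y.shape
(11, 17, 29)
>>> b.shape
(17, 29)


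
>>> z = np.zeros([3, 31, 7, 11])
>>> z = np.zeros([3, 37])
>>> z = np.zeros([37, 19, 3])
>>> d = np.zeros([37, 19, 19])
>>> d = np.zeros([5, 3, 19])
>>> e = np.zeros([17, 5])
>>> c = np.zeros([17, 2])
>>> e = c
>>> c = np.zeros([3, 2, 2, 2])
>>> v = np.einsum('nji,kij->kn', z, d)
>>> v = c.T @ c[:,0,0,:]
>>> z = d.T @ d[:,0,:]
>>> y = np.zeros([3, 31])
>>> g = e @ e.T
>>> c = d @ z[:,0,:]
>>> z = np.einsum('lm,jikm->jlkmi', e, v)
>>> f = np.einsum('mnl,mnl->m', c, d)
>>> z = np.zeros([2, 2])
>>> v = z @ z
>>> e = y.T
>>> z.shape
(2, 2)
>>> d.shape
(5, 3, 19)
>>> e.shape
(31, 3)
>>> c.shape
(5, 3, 19)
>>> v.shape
(2, 2)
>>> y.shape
(3, 31)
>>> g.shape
(17, 17)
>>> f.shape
(5,)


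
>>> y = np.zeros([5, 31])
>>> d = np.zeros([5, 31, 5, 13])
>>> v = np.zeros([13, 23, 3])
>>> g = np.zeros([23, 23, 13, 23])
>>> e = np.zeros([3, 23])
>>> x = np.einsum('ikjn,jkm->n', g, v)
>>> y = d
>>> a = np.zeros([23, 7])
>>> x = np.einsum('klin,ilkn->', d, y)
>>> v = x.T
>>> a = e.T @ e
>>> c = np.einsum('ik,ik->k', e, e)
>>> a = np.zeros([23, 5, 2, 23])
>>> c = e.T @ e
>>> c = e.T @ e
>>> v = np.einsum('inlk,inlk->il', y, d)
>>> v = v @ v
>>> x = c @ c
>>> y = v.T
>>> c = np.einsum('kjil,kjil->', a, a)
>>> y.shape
(5, 5)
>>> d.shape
(5, 31, 5, 13)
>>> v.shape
(5, 5)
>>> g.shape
(23, 23, 13, 23)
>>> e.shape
(3, 23)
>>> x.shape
(23, 23)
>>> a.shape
(23, 5, 2, 23)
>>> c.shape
()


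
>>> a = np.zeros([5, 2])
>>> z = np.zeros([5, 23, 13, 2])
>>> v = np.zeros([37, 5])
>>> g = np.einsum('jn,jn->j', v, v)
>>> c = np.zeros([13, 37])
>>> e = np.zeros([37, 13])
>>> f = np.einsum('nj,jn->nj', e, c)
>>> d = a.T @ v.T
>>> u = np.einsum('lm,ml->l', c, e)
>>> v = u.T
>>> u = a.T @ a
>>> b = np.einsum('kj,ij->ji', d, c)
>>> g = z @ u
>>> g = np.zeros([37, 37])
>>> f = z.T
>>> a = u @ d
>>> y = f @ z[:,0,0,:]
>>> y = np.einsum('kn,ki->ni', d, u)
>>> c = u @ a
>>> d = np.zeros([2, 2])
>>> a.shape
(2, 37)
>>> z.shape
(5, 23, 13, 2)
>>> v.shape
(13,)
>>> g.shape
(37, 37)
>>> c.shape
(2, 37)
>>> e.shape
(37, 13)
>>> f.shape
(2, 13, 23, 5)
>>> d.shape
(2, 2)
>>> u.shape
(2, 2)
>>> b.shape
(37, 13)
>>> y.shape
(37, 2)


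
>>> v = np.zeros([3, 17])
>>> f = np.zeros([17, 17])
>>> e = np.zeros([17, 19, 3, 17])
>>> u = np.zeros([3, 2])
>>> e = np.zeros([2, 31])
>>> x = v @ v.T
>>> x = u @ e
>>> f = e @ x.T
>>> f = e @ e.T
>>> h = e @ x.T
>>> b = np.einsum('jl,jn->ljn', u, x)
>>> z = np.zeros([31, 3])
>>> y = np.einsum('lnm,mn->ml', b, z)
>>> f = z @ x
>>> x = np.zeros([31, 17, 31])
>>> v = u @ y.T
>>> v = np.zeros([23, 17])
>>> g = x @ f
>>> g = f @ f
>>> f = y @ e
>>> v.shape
(23, 17)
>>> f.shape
(31, 31)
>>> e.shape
(2, 31)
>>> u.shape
(3, 2)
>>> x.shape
(31, 17, 31)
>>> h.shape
(2, 3)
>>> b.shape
(2, 3, 31)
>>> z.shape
(31, 3)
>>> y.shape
(31, 2)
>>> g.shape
(31, 31)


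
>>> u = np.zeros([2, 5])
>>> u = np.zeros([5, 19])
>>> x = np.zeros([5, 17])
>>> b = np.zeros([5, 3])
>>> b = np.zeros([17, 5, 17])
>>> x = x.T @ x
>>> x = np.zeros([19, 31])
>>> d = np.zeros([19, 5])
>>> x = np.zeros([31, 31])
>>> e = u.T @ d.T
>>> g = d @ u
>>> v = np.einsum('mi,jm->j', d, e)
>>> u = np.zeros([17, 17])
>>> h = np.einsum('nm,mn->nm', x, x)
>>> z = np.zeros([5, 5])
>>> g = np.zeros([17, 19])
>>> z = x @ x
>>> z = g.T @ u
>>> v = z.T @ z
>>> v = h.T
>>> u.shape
(17, 17)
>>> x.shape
(31, 31)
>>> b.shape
(17, 5, 17)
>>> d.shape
(19, 5)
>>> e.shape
(19, 19)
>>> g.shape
(17, 19)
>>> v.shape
(31, 31)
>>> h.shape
(31, 31)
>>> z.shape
(19, 17)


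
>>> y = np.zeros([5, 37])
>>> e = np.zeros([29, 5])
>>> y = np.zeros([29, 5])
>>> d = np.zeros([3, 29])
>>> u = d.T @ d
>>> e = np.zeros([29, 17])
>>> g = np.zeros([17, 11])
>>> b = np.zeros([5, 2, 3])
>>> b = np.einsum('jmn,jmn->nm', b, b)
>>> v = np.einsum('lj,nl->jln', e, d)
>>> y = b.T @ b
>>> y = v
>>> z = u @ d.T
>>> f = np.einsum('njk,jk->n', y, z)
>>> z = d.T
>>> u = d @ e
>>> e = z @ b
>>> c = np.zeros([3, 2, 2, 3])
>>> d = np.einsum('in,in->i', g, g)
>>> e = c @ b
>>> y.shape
(17, 29, 3)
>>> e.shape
(3, 2, 2, 2)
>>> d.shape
(17,)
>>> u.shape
(3, 17)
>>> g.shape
(17, 11)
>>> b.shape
(3, 2)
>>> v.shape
(17, 29, 3)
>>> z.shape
(29, 3)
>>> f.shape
(17,)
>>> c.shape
(3, 2, 2, 3)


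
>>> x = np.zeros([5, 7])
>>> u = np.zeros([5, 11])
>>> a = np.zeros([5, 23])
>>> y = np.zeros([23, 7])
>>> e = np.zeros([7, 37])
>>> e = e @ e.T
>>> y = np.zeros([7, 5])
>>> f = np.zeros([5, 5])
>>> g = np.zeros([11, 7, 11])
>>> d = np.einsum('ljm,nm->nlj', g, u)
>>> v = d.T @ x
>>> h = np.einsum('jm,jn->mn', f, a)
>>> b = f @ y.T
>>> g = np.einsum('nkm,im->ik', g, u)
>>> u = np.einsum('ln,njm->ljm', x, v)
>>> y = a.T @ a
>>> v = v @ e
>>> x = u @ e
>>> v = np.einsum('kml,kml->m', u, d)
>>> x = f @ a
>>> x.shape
(5, 23)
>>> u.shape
(5, 11, 7)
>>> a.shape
(5, 23)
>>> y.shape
(23, 23)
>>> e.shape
(7, 7)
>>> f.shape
(5, 5)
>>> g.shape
(5, 7)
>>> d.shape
(5, 11, 7)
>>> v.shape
(11,)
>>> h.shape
(5, 23)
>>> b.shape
(5, 7)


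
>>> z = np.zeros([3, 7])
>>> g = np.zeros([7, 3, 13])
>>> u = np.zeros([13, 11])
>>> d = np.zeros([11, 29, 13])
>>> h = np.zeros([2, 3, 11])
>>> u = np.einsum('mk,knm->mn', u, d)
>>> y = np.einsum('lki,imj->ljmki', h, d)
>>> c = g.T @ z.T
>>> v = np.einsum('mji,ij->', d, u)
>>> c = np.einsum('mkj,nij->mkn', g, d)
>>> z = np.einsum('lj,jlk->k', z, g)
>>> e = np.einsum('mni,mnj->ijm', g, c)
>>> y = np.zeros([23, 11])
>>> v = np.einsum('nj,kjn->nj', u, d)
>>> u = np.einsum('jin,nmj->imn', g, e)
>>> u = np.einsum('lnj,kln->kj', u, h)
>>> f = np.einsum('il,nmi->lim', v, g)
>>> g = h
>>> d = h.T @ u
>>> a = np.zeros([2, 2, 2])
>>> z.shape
(13,)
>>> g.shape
(2, 3, 11)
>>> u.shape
(2, 13)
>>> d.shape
(11, 3, 13)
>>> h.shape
(2, 3, 11)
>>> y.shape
(23, 11)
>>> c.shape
(7, 3, 11)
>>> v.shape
(13, 29)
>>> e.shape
(13, 11, 7)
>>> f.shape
(29, 13, 3)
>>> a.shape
(2, 2, 2)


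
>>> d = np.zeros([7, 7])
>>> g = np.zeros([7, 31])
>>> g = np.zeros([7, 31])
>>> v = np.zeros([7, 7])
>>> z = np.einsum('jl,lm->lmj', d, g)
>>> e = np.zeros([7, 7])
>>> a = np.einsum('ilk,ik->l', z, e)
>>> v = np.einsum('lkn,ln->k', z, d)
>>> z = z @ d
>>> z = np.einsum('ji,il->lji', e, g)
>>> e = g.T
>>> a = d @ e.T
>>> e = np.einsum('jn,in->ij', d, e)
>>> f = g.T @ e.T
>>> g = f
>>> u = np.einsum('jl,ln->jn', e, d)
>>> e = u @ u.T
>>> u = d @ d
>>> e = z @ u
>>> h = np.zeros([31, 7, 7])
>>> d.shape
(7, 7)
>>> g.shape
(31, 31)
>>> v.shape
(31,)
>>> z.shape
(31, 7, 7)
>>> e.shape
(31, 7, 7)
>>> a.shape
(7, 31)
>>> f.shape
(31, 31)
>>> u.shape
(7, 7)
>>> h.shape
(31, 7, 7)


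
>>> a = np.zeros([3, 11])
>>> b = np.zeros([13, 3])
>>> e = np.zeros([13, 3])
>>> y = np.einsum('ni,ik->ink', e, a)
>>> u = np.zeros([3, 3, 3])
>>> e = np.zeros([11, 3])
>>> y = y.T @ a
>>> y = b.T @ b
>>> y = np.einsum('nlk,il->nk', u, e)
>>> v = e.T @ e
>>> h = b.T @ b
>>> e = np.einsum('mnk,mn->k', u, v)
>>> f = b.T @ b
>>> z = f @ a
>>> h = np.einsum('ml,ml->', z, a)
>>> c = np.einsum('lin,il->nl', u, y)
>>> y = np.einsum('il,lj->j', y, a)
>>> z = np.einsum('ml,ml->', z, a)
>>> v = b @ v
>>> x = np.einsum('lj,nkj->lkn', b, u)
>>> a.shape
(3, 11)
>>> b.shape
(13, 3)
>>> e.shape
(3,)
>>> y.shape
(11,)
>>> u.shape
(3, 3, 3)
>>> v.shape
(13, 3)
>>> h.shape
()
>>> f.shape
(3, 3)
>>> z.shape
()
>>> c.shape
(3, 3)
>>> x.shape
(13, 3, 3)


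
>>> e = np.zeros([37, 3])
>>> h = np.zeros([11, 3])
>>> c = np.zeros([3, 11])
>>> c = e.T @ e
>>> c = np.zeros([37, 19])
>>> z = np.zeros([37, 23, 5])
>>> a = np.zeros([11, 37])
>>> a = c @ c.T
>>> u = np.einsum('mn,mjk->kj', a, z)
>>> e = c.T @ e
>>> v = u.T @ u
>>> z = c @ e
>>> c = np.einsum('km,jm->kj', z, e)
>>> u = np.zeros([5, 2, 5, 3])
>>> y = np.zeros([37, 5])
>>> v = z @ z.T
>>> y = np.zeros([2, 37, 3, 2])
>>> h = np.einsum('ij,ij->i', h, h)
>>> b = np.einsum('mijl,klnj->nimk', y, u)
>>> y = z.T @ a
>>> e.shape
(19, 3)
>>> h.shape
(11,)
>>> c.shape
(37, 19)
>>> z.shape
(37, 3)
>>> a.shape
(37, 37)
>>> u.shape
(5, 2, 5, 3)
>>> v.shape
(37, 37)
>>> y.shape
(3, 37)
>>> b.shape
(5, 37, 2, 5)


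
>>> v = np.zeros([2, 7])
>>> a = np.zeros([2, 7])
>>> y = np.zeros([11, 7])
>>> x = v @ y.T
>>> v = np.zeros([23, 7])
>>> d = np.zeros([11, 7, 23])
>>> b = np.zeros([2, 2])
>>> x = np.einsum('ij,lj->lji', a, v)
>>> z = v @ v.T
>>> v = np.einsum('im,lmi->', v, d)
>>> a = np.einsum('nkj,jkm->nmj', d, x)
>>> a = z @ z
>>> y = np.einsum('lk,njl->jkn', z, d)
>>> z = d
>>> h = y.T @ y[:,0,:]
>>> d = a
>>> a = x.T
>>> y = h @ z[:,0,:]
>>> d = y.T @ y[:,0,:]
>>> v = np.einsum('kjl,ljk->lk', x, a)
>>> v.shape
(2, 23)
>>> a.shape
(2, 7, 23)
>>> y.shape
(11, 23, 23)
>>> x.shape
(23, 7, 2)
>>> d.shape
(23, 23, 23)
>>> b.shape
(2, 2)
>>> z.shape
(11, 7, 23)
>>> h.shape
(11, 23, 11)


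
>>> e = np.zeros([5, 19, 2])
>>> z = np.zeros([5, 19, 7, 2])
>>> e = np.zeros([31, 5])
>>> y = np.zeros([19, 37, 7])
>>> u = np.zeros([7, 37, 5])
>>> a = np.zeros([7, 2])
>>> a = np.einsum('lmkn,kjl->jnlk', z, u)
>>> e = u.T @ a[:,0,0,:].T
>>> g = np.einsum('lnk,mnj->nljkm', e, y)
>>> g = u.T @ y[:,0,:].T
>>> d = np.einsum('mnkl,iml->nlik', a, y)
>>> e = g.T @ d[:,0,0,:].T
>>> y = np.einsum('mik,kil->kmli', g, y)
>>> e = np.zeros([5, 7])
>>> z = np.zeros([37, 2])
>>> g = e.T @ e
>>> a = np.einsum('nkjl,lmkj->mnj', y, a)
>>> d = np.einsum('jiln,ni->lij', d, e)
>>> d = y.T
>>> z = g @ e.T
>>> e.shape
(5, 7)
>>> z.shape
(7, 5)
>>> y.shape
(19, 5, 7, 37)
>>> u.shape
(7, 37, 5)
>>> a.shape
(2, 19, 7)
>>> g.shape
(7, 7)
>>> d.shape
(37, 7, 5, 19)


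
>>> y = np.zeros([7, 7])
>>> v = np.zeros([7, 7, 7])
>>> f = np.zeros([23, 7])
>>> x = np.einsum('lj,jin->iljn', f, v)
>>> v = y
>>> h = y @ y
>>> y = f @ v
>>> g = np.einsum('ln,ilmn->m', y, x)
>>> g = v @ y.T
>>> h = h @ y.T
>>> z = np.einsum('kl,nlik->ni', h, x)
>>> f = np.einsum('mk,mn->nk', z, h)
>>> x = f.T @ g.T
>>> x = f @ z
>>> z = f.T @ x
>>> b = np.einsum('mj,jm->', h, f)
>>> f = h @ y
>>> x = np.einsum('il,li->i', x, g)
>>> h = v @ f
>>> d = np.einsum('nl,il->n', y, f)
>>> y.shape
(23, 7)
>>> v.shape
(7, 7)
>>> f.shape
(7, 7)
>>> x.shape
(23,)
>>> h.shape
(7, 7)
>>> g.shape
(7, 23)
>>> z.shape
(7, 7)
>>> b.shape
()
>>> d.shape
(23,)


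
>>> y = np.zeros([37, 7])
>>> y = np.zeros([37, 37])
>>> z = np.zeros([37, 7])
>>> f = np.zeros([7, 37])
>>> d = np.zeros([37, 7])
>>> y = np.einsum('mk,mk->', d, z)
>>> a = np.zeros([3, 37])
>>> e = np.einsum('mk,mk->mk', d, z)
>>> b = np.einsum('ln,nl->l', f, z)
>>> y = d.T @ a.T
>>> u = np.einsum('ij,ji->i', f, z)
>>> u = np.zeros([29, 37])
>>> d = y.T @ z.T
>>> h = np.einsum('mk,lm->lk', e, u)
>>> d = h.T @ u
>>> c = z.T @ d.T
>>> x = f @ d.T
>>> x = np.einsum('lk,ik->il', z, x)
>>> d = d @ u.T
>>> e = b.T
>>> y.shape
(7, 3)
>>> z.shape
(37, 7)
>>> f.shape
(7, 37)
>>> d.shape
(7, 29)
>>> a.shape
(3, 37)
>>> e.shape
(7,)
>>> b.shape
(7,)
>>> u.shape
(29, 37)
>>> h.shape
(29, 7)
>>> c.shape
(7, 7)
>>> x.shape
(7, 37)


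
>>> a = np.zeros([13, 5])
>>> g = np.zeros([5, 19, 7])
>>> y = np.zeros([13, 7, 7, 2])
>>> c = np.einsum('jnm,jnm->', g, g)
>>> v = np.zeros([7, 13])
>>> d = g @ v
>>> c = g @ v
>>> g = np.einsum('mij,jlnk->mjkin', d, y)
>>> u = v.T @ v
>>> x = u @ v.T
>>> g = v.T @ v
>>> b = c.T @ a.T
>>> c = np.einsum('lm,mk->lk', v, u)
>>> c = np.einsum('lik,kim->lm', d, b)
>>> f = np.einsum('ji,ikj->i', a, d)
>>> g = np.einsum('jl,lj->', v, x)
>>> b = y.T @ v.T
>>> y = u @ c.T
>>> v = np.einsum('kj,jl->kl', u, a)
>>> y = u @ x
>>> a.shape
(13, 5)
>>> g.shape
()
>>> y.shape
(13, 7)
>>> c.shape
(5, 13)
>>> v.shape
(13, 5)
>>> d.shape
(5, 19, 13)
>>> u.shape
(13, 13)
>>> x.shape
(13, 7)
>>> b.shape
(2, 7, 7, 7)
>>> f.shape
(5,)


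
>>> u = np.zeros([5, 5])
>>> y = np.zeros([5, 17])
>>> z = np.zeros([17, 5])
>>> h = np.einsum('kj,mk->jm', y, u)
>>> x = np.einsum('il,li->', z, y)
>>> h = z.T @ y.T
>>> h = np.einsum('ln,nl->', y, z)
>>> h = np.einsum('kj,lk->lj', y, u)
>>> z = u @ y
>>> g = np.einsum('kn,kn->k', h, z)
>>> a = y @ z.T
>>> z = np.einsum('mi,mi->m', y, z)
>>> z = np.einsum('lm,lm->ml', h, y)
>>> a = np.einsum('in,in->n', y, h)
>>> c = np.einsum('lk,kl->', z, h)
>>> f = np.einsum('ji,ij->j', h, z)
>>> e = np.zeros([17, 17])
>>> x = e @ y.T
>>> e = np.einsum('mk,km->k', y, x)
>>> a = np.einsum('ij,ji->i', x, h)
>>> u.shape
(5, 5)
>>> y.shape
(5, 17)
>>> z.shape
(17, 5)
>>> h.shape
(5, 17)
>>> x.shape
(17, 5)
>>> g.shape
(5,)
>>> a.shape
(17,)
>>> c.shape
()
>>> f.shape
(5,)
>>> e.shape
(17,)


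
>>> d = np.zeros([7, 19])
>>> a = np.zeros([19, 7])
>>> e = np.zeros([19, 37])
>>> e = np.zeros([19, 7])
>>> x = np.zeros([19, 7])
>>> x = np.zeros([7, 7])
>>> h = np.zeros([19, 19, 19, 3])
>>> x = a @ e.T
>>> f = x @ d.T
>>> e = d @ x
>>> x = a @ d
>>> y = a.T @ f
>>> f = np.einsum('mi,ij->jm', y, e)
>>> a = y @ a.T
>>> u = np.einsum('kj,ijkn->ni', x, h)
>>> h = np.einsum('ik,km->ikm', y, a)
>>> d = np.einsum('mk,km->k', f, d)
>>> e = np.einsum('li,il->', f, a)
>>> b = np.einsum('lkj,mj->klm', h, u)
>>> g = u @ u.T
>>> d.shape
(7,)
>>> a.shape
(7, 19)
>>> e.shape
()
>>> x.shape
(19, 19)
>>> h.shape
(7, 7, 19)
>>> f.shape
(19, 7)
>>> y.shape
(7, 7)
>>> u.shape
(3, 19)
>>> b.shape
(7, 7, 3)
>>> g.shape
(3, 3)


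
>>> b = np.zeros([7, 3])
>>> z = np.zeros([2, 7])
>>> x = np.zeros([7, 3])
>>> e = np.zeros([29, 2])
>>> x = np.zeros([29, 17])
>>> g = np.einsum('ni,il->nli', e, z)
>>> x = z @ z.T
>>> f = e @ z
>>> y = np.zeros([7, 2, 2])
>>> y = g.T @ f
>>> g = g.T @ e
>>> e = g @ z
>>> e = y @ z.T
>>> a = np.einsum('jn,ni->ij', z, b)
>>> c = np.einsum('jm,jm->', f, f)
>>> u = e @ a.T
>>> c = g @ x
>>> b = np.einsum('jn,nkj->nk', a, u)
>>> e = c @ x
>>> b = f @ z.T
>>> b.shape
(29, 2)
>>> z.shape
(2, 7)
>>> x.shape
(2, 2)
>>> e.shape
(2, 7, 2)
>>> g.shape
(2, 7, 2)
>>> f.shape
(29, 7)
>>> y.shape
(2, 7, 7)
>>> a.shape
(3, 2)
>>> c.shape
(2, 7, 2)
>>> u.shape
(2, 7, 3)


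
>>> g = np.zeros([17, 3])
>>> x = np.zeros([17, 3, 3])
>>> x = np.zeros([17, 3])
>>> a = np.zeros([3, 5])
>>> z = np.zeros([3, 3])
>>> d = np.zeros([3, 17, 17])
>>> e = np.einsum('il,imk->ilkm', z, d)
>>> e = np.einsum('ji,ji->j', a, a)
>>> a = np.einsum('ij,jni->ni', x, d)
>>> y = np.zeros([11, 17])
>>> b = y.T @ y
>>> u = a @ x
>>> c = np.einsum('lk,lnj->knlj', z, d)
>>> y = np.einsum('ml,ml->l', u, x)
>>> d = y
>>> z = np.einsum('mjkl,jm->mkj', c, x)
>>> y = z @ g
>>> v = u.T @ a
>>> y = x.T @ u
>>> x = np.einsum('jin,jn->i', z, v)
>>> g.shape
(17, 3)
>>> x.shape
(3,)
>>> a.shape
(17, 17)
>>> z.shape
(3, 3, 17)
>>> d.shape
(3,)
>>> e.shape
(3,)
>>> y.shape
(3, 3)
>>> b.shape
(17, 17)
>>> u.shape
(17, 3)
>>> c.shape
(3, 17, 3, 17)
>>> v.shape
(3, 17)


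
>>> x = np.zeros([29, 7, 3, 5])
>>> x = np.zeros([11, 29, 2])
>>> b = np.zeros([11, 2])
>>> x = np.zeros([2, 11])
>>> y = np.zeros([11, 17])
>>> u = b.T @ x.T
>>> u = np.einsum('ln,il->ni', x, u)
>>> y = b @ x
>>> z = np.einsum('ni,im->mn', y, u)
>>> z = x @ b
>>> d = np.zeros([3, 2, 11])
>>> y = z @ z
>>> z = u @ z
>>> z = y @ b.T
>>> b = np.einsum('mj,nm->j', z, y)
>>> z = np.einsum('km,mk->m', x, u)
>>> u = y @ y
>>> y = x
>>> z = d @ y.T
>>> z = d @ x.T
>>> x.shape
(2, 11)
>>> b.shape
(11,)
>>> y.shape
(2, 11)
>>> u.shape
(2, 2)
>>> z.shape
(3, 2, 2)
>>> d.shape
(3, 2, 11)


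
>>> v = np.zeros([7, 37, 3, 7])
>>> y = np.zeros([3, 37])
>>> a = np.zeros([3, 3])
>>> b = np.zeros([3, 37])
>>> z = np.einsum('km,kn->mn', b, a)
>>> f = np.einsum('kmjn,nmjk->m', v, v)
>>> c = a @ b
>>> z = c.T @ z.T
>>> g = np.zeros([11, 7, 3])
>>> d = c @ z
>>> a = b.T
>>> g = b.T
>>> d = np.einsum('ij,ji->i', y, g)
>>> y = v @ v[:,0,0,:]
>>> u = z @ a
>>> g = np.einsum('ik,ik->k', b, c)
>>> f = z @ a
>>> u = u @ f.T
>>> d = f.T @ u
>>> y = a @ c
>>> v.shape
(7, 37, 3, 7)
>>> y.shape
(37, 37)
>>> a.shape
(37, 3)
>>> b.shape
(3, 37)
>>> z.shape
(37, 37)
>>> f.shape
(37, 3)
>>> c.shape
(3, 37)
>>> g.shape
(37,)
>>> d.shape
(3, 37)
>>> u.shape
(37, 37)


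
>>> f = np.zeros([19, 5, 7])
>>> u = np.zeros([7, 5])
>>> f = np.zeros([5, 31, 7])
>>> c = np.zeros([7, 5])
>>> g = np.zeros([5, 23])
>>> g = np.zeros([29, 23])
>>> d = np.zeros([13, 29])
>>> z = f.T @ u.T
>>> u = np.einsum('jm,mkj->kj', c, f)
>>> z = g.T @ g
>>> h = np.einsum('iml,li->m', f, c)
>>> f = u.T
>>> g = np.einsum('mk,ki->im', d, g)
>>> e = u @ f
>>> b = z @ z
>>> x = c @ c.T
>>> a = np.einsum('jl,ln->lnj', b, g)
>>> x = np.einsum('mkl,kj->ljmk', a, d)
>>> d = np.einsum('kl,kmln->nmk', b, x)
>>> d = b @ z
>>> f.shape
(7, 31)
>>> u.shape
(31, 7)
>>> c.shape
(7, 5)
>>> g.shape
(23, 13)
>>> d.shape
(23, 23)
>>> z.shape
(23, 23)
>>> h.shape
(31,)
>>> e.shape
(31, 31)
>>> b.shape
(23, 23)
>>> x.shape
(23, 29, 23, 13)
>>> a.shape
(23, 13, 23)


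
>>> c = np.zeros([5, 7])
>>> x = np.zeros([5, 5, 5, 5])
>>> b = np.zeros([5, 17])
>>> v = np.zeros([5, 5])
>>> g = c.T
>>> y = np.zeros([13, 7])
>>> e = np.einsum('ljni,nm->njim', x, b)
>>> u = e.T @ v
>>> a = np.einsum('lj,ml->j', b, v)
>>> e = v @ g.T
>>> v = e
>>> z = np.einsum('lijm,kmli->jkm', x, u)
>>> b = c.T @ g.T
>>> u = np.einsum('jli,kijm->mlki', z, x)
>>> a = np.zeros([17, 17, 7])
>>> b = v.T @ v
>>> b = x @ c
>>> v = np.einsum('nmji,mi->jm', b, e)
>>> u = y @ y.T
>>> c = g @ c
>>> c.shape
(7, 7)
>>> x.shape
(5, 5, 5, 5)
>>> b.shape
(5, 5, 5, 7)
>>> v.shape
(5, 5)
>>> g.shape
(7, 5)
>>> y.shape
(13, 7)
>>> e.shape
(5, 7)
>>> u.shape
(13, 13)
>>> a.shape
(17, 17, 7)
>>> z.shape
(5, 17, 5)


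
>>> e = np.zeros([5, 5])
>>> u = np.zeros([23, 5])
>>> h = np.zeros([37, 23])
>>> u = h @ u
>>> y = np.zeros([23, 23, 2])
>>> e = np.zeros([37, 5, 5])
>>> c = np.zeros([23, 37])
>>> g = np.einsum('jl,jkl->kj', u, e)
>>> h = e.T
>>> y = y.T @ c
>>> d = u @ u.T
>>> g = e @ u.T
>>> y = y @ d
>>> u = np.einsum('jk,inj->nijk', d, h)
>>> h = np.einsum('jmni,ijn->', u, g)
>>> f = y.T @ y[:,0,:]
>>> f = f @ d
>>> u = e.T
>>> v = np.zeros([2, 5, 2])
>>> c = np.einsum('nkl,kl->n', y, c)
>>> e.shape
(37, 5, 5)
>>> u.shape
(5, 5, 37)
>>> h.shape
()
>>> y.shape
(2, 23, 37)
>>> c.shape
(2,)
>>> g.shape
(37, 5, 37)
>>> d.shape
(37, 37)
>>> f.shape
(37, 23, 37)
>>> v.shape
(2, 5, 2)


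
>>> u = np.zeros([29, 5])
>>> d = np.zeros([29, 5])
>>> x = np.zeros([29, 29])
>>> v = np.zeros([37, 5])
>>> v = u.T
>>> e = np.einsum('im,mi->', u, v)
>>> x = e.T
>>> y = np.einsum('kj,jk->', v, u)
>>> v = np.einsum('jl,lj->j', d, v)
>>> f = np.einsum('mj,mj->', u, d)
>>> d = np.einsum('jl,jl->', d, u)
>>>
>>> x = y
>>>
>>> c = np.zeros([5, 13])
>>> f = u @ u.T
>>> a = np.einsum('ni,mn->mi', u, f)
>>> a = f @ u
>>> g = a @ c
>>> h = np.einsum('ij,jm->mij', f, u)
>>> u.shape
(29, 5)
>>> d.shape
()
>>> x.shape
()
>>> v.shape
(29,)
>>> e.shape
()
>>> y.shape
()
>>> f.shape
(29, 29)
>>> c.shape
(5, 13)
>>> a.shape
(29, 5)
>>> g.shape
(29, 13)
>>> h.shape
(5, 29, 29)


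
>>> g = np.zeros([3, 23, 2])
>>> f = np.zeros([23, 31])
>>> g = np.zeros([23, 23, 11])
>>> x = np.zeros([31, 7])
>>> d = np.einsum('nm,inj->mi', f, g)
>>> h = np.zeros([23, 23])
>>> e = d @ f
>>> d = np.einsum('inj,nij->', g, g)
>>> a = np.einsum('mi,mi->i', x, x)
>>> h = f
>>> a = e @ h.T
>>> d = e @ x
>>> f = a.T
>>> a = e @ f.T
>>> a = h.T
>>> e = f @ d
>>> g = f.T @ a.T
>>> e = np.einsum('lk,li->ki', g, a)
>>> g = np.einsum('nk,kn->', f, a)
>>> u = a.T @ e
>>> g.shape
()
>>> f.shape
(23, 31)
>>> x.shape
(31, 7)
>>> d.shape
(31, 7)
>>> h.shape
(23, 31)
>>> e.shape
(31, 23)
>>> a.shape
(31, 23)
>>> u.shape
(23, 23)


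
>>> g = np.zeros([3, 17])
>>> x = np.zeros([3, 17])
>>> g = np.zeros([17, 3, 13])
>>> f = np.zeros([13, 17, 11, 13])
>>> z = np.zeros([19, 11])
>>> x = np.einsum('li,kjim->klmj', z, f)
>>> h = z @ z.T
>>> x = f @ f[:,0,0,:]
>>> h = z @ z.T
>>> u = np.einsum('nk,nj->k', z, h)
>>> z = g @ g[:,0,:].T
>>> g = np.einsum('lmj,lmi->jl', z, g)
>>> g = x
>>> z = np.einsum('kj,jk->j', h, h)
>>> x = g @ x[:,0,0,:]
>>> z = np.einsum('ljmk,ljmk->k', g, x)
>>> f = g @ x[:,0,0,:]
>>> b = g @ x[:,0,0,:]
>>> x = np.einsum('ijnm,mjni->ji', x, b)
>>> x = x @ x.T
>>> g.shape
(13, 17, 11, 13)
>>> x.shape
(17, 17)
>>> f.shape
(13, 17, 11, 13)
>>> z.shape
(13,)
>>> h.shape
(19, 19)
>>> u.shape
(11,)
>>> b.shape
(13, 17, 11, 13)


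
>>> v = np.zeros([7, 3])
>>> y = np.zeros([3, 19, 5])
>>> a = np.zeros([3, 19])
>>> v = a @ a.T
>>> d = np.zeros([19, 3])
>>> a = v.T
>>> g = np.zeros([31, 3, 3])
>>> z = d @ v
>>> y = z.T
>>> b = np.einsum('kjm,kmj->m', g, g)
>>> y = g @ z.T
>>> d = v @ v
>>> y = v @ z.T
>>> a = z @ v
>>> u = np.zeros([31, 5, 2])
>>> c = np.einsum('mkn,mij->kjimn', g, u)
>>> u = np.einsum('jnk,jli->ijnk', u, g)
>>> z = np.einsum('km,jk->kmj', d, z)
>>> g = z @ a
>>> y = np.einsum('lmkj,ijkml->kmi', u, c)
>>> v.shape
(3, 3)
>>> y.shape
(5, 31, 3)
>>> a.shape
(19, 3)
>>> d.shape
(3, 3)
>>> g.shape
(3, 3, 3)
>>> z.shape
(3, 3, 19)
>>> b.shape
(3,)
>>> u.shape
(3, 31, 5, 2)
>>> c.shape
(3, 2, 5, 31, 3)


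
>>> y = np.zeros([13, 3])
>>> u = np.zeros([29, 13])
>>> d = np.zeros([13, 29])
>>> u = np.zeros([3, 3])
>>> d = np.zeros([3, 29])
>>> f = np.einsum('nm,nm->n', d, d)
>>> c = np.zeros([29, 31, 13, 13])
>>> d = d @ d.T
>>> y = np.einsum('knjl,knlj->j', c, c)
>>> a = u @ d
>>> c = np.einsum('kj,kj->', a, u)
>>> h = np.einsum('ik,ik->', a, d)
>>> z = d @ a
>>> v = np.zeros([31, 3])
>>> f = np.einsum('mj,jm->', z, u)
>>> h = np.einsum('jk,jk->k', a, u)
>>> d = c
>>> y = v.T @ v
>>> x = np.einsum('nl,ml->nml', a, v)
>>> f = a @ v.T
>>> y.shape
(3, 3)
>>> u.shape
(3, 3)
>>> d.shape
()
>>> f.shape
(3, 31)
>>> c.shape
()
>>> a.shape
(3, 3)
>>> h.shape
(3,)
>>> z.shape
(3, 3)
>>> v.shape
(31, 3)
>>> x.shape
(3, 31, 3)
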